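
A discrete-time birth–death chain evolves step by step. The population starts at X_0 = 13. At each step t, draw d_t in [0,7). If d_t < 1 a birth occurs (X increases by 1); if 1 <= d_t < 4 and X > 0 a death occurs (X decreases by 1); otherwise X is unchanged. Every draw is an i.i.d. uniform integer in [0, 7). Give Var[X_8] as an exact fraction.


X can drop by at most 1 per step and X_0 = 13 > T = 8, so X_t >= 13 − t >= 5 > 0 for every t <= 8: the floor at 0 (the 'and X > 0' condition) never binds. Hence X_8 = X_0 + Σ_{t<8} Y_t with i.i.d. increments Y_t = y(d_t) ∈ {+1, −1, 0}.
Outcome values over d=0..6: [1, -1, -1, -1, 0, 0, 0]
Σy = -2, Σy² = 4, M = 7
μ = -2/7 = -2/7,  σ² = 4/7 − (-2/7)² = 24/49
Independent increments: Var[X_8] = 8·σ² = 8·(24/49) = 192/49

192/49


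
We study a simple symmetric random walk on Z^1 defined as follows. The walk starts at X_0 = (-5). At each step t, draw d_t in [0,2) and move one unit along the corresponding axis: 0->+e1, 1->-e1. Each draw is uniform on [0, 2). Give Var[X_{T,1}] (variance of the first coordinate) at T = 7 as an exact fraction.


Outcome values over d=0..1: [1, -1]
Σy = 0, Σy² = 2, M = 2
μ = 0/2 = 0,  σ² = 2/2 − (0)² = 1
Independent increments: Var[X_7] = 7·σ² = 7·(1) = 7

7


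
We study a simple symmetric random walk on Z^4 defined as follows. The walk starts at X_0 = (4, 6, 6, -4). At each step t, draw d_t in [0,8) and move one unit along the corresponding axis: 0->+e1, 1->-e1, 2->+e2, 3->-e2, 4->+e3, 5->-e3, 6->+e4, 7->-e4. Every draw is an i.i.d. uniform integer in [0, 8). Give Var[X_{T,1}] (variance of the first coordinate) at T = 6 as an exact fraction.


Outcome values over d=0..7: [1, -1, 0, 0, 0, 0, 0, 0]
Σy = 0, Σy² = 2, M = 8
μ = 0/8 = 0,  σ² = 2/8 − (0)² = 1/4
Independent increments: Var[X_6] = 6·σ² = 6·(1/4) = 3/2

3/2


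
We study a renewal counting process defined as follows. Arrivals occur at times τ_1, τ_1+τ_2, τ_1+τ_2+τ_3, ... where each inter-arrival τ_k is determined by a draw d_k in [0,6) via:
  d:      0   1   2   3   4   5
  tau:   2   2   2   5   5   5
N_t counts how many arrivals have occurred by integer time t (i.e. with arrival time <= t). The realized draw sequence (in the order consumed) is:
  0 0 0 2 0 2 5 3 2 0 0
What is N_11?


draw d_1=0: τ_1=2, arrival time A_1=2
draw d_2=0: τ_2=2, arrival time A_2=4
draw d_3=0: τ_3=2, arrival time A_3=6
draw d_4=2: τ_4=2, arrival time A_4=8
draw d_5=0: τ_5=2, arrival time A_5=10
draw d_6=2: τ_6=2, arrival time A_6=12
draw d_7=5: τ_7=5, arrival time A_7=17
draw d_8=3: τ_8=5, arrival time A_8=22
draw d_9=2: τ_9=2, arrival time A_9=24
draw d_10=0: τ_10=2, arrival time A_10=26
draw d_11=0: τ_11=2, arrival time A_11=28
N_t over t=0..11: 0:0 1:0 2:1 3:1 4:2 5:2 6:3 7:3 8:4 9:4 10:5 11:5

5


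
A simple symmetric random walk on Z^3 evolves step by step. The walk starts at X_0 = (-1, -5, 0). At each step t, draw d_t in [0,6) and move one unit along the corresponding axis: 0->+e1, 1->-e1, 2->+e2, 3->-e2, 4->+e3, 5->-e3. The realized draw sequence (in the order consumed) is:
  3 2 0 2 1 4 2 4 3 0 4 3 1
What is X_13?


(-1, -5, 3)

t=0: X=(-1, -5, 0), d=3 → -e2, X_1=(-1, -6, 0)
t=1: X=(-1, -6, 0), d=2 → +e2, X_2=(-1, -5, 0)
t=2: X=(-1, -5, 0), d=0 → +e1, X_3=(0, -5, 0)
t=3: X=(0, -5, 0), d=2 → +e2, X_4=(0, -4, 0)
t=4: X=(0, -4, 0), d=1 → -e1, X_5=(-1, -4, 0)
t=5: X=(-1, -4, 0), d=4 → +e3, X_6=(-1, -4, 1)
t=6: X=(-1, -4, 1), d=2 → +e2, X_7=(-1, -3, 1)
t=7: X=(-1, -3, 1), d=4 → +e3, X_8=(-1, -3, 2)
t=8: X=(-1, -3, 2), d=3 → -e2, X_9=(-1, -4, 2)
t=9: X=(-1, -4, 2), d=0 → +e1, X_10=(0, -4, 2)
t=10: X=(0, -4, 2), d=4 → +e3, X_11=(0, -4, 3)
t=11: X=(0, -4, 3), d=3 → -e2, X_12=(0, -5, 3)
t=12: X=(0, -5, 3), d=1 → -e1, X_13=(-1, -5, 3)


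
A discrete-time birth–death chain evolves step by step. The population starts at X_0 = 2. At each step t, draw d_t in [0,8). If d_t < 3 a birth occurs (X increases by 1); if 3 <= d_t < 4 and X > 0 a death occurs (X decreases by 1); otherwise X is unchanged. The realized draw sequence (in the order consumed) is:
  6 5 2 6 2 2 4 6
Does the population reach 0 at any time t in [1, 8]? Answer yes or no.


t=0: X=2, d=6 → hold, X_1=2
t=1: X=2, d=5 → hold, X_2=2
t=2: X=2, d=2 → birth, X_3=3
t=3: X=3, d=6 → hold, X_4=3
t=4: X=3, d=2 → birth, X_5=4
t=5: X=4, d=2 → birth, X_6=5
t=6: X=5, d=4 → hold, X_7=5
t=7: X=5, d=6 → hold, X_8=5

no


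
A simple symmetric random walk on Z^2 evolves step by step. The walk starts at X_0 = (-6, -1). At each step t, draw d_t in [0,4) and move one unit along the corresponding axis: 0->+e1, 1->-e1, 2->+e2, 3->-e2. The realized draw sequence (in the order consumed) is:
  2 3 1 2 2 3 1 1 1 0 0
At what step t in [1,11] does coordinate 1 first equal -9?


8

t=0: X=(-6, -1), d=2 → +e2, X_1=(-6, 0)
t=1: X=(-6, 0), d=3 → -e2, X_2=(-6, -1)
t=2: X=(-6, -1), d=1 → -e1, X_3=(-7, -1)
t=3: X=(-7, -1), d=2 → +e2, X_4=(-7, 0)
t=4: X=(-7, 0), d=2 → +e2, X_5=(-7, 1)
t=5: X=(-7, 1), d=3 → -e2, X_6=(-7, 0)
t=6: X=(-7, 0), d=1 → -e1, X_7=(-8, 0)
t=7: X=(-8, 0), d=1 → -e1, X_8=(-9, 0)
t=8: X=(-9, 0), d=1 → -e1, X_9=(-10, 0)
t=9: X=(-10, 0), d=0 → +e1, X_10=(-9, 0)
t=10: X=(-9, 0), d=0 → +e1, X_11=(-8, 0)


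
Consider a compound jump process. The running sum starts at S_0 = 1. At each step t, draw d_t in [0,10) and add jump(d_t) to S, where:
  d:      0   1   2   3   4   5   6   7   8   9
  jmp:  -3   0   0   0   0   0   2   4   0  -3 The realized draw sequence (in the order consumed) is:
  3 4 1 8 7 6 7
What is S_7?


11

t=0: S=1, d=3, jump=0, S_1=1
t=1: S=1, d=4, jump=0, S_2=1
t=2: S=1, d=1, jump=0, S_3=1
t=3: S=1, d=8, jump=0, S_4=1
t=4: S=1, d=7, jump=4, S_5=5
t=5: S=5, d=6, jump=2, S_6=7
t=6: S=7, d=7, jump=4, S_7=11


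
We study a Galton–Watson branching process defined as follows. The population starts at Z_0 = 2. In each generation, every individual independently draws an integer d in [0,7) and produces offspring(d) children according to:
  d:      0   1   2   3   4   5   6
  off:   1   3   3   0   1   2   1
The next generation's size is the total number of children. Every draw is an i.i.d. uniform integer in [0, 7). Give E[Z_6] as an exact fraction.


Outcome values over d=0..6: [1, 3, 3, 0, 1, 2, 1]
Σy = 11, Σy² = 25, M = 7
μ = 11/7 = 11/7,  σ² = 25/7 − (11/7)² = 54/49
E[Z_0] = 2
E[Z_1] = 11/7·E[Z_0] = 22/7
E[Z_2] = 11/7·E[Z_1] = 242/49
E[Z_3] = 11/7·E[Z_2] = 2662/343
E[Z_4] = 11/7·E[Z_3] = 29282/2401
E[Z_5] = 11/7·E[Z_4] = 322102/16807
E[Z_6] = 11/7·E[Z_5] = 3543122/117649

3543122/117649


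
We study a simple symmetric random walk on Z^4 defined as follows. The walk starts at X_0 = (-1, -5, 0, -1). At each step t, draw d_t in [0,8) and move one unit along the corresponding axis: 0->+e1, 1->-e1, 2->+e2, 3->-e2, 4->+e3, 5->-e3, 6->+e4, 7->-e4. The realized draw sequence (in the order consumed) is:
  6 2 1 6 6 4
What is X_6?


t=0: X=(-1, -5, 0, -1), d=6 → +e4, X_1=(-1, -5, 0, 0)
t=1: X=(-1, -5, 0, 0), d=2 → +e2, X_2=(-1, -4, 0, 0)
t=2: X=(-1, -4, 0, 0), d=1 → -e1, X_3=(-2, -4, 0, 0)
t=3: X=(-2, -4, 0, 0), d=6 → +e4, X_4=(-2, -4, 0, 1)
t=4: X=(-2, -4, 0, 1), d=6 → +e4, X_5=(-2, -4, 0, 2)
t=5: X=(-2, -4, 0, 2), d=4 → +e3, X_6=(-2, -4, 1, 2)

(-2, -4, 1, 2)


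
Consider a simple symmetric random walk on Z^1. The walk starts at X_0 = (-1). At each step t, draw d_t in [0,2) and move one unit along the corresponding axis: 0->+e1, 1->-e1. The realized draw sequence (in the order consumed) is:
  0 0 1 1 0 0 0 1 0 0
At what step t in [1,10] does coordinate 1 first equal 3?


10

t=0: X=(-1), d=0 → +e1, X_1=(0)
t=1: X=(0), d=0 → +e1, X_2=(1)
t=2: X=(1), d=1 → -e1, X_3=(0)
t=3: X=(0), d=1 → -e1, X_4=(-1)
t=4: X=(-1), d=0 → +e1, X_5=(0)
t=5: X=(0), d=0 → +e1, X_6=(1)
t=6: X=(1), d=0 → +e1, X_7=(2)
t=7: X=(2), d=1 → -e1, X_8=(1)
t=8: X=(1), d=0 → +e1, X_9=(2)
t=9: X=(2), d=0 → +e1, X_10=(3)


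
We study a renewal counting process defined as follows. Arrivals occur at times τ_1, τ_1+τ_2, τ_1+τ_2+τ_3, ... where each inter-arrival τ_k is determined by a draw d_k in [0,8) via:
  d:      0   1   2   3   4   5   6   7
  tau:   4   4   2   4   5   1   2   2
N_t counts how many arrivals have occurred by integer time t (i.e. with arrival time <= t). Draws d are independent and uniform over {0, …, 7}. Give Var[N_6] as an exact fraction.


34627316095/68719476736

Inter-arrival values over d=0..7: [4, 4, 2, 4, 5, 1, 2, 2]
Each d has probability 1/8, so the pmf of τ is: f(1) = 1/8, f(2) = 3/8, f(4) = 3/8, f(5) = 1/8
Let p_n(j) = P(N_n = j), with p_0 = [1]. Condition on τ_1: p_n(0) = P(τ > n), and for j >= 1, p_n(j) = Σ_{k<=n} f(k)·p_{n−k}(j−1)
p_1 = [7/8, 1/8]  (j = 0..1)
p_2 = [1/2, 31/64, 1/64]  (j = 0..2)
p_3 = [1/2, 25/64, 55/512, 1/512]  (j = 0..3)
p_4 = [1/8, 5/8, 59/256, 79/4096, 1/4096]  (j = 0..4)
p_5 = [0, 21/32, 139/512, 283/4096, 103/32768, 1/32768]  (j = 0..5)
p_6 = [0, 11/32, 263/512, 517/4096, 65/4096, 127/262144, 1/262144]  (j = 0..6)
E[N_6] = Σ j·p_6(j) = 475969/262144;  E[N_6²] = Σ j²·p_6(j) = 996299/262144
Var[N_6] = 996299/262144 − (475969/262144)² = 34627316095/68719476736


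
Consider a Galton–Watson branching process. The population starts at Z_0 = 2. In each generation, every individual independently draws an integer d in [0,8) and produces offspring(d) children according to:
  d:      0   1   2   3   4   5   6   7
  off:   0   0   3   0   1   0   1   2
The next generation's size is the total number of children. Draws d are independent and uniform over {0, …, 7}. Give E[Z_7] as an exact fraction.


Outcome values over d=0..7: [0, 0, 3, 0, 1, 0, 1, 2]
Σy = 7, Σy² = 15, M = 8
μ = 7/8 = 7/8,  σ² = 15/8 − (7/8)² = 71/64
E[Z_0] = 2
E[Z_1] = 7/8·E[Z_0] = 7/4
E[Z_2] = 7/8·E[Z_1] = 49/32
E[Z_3] = 7/8·E[Z_2] = 343/256
E[Z_4] = 7/8·E[Z_3] = 2401/2048
E[Z_5] = 7/8·E[Z_4] = 16807/16384
E[Z_6] = 7/8·E[Z_5] = 117649/131072
E[Z_7] = 7/8·E[Z_6] = 823543/1048576

823543/1048576


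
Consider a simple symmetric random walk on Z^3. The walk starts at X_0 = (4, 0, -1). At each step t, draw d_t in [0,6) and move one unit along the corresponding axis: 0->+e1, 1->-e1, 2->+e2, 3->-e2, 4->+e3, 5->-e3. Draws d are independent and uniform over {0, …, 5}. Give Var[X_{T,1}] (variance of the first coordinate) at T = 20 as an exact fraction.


Outcome values over d=0..5: [1, -1, 0, 0, 0, 0]
Σy = 0, Σy² = 2, M = 6
μ = 0/6 = 0,  σ² = 2/6 − (0)² = 1/3
Independent increments: Var[X_20] = 20·σ² = 20·(1/3) = 20/3

20/3


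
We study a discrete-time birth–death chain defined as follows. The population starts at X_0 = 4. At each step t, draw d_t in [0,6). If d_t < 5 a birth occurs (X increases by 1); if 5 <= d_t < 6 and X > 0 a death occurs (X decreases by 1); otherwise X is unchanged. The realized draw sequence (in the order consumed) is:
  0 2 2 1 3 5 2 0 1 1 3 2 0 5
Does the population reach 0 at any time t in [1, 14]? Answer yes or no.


t=0: X=4, d=0 → birth, X_1=5
t=1: X=5, d=2 → birth, X_2=6
t=2: X=6, d=2 → birth, X_3=7
t=3: X=7, d=1 → birth, X_4=8
t=4: X=8, d=3 → birth, X_5=9
t=5: X=9, d=5 → death, X_6=8
t=6: X=8, d=2 → birth, X_7=9
t=7: X=9, d=0 → birth, X_8=10
t=8: X=10, d=1 → birth, X_9=11
t=9: X=11, d=1 → birth, X_10=12
t=10: X=12, d=3 → birth, X_11=13
t=11: X=13, d=2 → birth, X_12=14
t=12: X=14, d=0 → birth, X_13=15
t=13: X=15, d=5 → death, X_14=14

no


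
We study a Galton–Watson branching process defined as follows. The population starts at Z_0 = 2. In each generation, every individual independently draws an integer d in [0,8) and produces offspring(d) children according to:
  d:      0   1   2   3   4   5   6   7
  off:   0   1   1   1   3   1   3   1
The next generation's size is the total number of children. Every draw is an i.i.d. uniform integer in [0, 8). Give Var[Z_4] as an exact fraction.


294743295/8388608

Outcome values over d=0..7: [0, 1, 1, 1, 3, 1, 3, 1]
Σy = 11, Σy² = 23, M = 8
μ = 11/8 = 11/8,  σ² = 23/8 − (11/8)² = 63/64
V_0 = 0, E_0 = 2
V_1 = 63/64·E_0 + (11/8)²·V_0 = 63/32;  E_1 = 11/4
V_2 = 63/64·E_1 + (11/8)²·V_1 = 13167/2048;  E_2 = 121/32
V_3 = 63/64·E_2 + (11/8)²·V_2 = 2081079/131072;  E_3 = 1331/256
V_4 = 63/64·E_3 + (11/8)²·V_3 = 294743295/8388608;  E_4 = 14641/2048


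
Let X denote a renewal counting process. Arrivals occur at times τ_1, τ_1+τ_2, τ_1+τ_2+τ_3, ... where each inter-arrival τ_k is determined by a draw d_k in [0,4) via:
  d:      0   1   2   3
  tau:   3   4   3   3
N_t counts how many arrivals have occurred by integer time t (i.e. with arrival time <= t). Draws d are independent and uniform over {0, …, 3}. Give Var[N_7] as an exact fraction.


15/256

Inter-arrival values over d=0..3: [3, 4, 3, 3]
Each d has probability 1/4, so the pmf of τ is: f(3) = 3/4, f(4) = 1/4
Let p_n(j) = P(N_n = j), with p_0 = [1]. Condition on τ_1: p_n(0) = P(τ > n), and for j >= 1, p_n(j) = Σ_{k<=n} f(k)·p_{n−k}(j−1)
p_1 = [1]  (j = 0)
p_2 = [1]  (j = 0)
p_3 = [1/4, 3/4]  (j = 0..1)
p_4 = [0, 1]  (j = 0..1)
p_5 = [0, 1]  (j = 0..1)
p_6 = [0, 7/16, 9/16]  (j = 0..2)
p_7 = [0, 1/16, 15/16]  (j = 0..2)
E[N_7] = Σ j·p_7(j) = 31/16;  E[N_7²] = Σ j²·p_7(j) = 61/16
Var[N_7] = 61/16 − (31/16)² = 15/256


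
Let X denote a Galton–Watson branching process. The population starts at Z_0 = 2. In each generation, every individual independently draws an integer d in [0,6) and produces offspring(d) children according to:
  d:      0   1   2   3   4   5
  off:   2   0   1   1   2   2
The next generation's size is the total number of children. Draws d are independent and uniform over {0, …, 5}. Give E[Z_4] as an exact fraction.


Outcome values over d=0..5: [2, 0, 1, 1, 2, 2]
Σy = 8, Σy² = 14, M = 6
μ = 8/6 = 4/3,  σ² = 14/6 − (4/3)² = 5/9
E[Z_0] = 2
E[Z_1] = 4/3·E[Z_0] = 8/3
E[Z_2] = 4/3·E[Z_1] = 32/9
E[Z_3] = 4/3·E[Z_2] = 128/27
E[Z_4] = 4/3·E[Z_3] = 512/81

512/81


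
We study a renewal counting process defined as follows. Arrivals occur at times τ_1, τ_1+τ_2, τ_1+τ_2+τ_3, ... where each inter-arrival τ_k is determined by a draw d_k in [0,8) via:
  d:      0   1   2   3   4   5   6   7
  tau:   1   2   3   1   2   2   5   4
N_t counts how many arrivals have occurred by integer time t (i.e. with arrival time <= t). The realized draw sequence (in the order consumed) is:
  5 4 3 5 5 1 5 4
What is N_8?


draw d_1=5: τ_1=2, arrival time A_1=2
draw d_2=4: τ_2=2, arrival time A_2=4
draw d_3=3: τ_3=1, arrival time A_3=5
draw d_4=5: τ_4=2, arrival time A_4=7
draw d_5=5: τ_5=2, arrival time A_5=9
draw d_6=1: τ_6=2, arrival time A_6=11
draw d_7=5: τ_7=2, arrival time A_7=13
draw d_8=4: τ_8=2, arrival time A_8=15
N_t over t=0..8: 0:0 1:0 2:1 3:1 4:2 5:3 6:3 7:4 8:4

4


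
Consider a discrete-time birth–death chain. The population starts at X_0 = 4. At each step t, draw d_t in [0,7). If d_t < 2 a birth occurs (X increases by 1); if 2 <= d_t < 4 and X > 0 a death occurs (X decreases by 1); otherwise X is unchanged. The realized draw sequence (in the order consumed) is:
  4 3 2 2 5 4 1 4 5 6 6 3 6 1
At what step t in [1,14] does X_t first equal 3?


t=0: X=4, d=4 → hold, X_1=4
t=1: X=4, d=3 → death, X_2=3
t=2: X=3, d=2 → death, X_3=2
t=3: X=2, d=2 → death, X_4=1
t=4: X=1, d=5 → hold, X_5=1
t=5: X=1, d=4 → hold, X_6=1
t=6: X=1, d=1 → birth, X_7=2
t=7: X=2, d=4 → hold, X_8=2
t=8: X=2, d=5 → hold, X_9=2
t=9: X=2, d=6 → hold, X_10=2
t=10: X=2, d=6 → hold, X_11=2
t=11: X=2, d=3 → death, X_12=1
t=12: X=1, d=6 → hold, X_13=1
t=13: X=1, d=1 → birth, X_14=2

2


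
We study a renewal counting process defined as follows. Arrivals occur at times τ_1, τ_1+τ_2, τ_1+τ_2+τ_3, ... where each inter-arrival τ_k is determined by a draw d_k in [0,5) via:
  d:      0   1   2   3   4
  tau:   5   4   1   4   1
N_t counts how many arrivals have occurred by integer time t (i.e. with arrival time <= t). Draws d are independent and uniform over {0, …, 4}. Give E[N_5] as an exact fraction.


Inter-arrival values over d=0..4: [5, 4, 1, 4, 1]
Each d has probability 1/5, so the pmf of τ is: f(1) = 2/5, f(4) = 2/5, f(5) = 1/5
Renewal equation for m(n) = E[N_n]: condition on τ_1 = k (if k <= n, one arrival plus a fresh copy on the remaining n−k steps): m(n) = F(n) + Σ_{k<=n} f(k)·m(n−k), where F(n) = P(τ <= n) and m(0) = 0
m(1) = F(1) = 2/5
m(2) = F(2) + f(1)·m(1) = 2/5 + 2/5·2/5 = 14/25
m(3) = F(3) + f(1)·m(2) = 2/5 + 2/5·14/25 = 78/125
m(4) = F(4) + f(1)·m(3) = 4/5 + 2/5·78/125 = 656/625
m(5) = F(5) + f(1)·m(4) + f(4)·m(1) = 1 + 2/5·656/625 + 2/5·2/5 = 4937/3125
E[N_5] = m(5) = 4937/3125

4937/3125


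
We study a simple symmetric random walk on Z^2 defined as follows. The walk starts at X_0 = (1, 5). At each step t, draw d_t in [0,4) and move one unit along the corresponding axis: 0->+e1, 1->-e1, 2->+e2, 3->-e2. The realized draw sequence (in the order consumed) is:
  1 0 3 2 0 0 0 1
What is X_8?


t=0: X=(1, 5), d=1 → -e1, X_1=(0, 5)
t=1: X=(0, 5), d=0 → +e1, X_2=(1, 5)
t=2: X=(1, 5), d=3 → -e2, X_3=(1, 4)
t=3: X=(1, 4), d=2 → +e2, X_4=(1, 5)
t=4: X=(1, 5), d=0 → +e1, X_5=(2, 5)
t=5: X=(2, 5), d=0 → +e1, X_6=(3, 5)
t=6: X=(3, 5), d=0 → +e1, X_7=(4, 5)
t=7: X=(4, 5), d=1 → -e1, X_8=(3, 5)

(3, 5)


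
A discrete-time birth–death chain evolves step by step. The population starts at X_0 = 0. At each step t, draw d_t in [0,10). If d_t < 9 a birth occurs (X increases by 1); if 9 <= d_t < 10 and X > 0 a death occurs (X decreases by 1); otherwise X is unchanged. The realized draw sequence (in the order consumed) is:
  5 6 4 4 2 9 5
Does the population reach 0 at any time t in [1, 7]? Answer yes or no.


no

t=0: X=0, d=5 → birth, X_1=1
t=1: X=1, d=6 → birth, X_2=2
t=2: X=2, d=4 → birth, X_3=3
t=3: X=3, d=4 → birth, X_4=4
t=4: X=4, d=2 → birth, X_5=5
t=5: X=5, d=9 → death, X_6=4
t=6: X=4, d=5 → birth, X_7=5


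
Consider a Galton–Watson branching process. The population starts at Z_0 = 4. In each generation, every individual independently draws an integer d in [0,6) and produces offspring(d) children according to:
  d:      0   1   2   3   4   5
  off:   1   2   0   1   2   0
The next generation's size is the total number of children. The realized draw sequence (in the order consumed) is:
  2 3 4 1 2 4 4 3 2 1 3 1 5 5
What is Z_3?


5

gen 0: Z_0=4, draws=[2, 3, 4, 1], offspring=[0, 1, 2, 2], Z_1=5
gen 1: Z_1=5, draws=[2, 4, 4, 3, 2], offspring=[0, 2, 2, 1, 0], Z_2=5
gen 2: Z_2=5, draws=[1, 3, 1, 5, 5], offspring=[2, 1, 2, 0, 0], Z_3=5


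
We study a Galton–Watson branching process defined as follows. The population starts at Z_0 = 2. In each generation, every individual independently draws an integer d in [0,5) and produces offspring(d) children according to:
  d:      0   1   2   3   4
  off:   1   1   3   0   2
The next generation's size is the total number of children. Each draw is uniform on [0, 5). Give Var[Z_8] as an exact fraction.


115072490664768/152587890625

Outcome values over d=0..4: [1, 1, 3, 0, 2]
Σy = 7, Σy² = 15, M = 5
μ = 7/5 = 7/5,  σ² = 15/5 − (7/5)² = 26/25
V_0 = 0, E_0 = 2
V_1 = 26/25·E_0 + (7/5)²·V_0 = 52/25;  E_1 = 14/5
V_2 = 26/25·E_1 + (7/5)²·V_1 = 4368/625;  E_2 = 98/25
V_3 = 26/25·E_2 + (7/5)²·V_2 = 277732/15625;  E_3 = 686/125
V_4 = 26/25·E_3 + (7/5)²·V_3 = 15838368/390625;  E_4 = 4802/625
V_5 = 26/25·E_4 + (7/5)²·V_4 = 854112532/9765625;  E_5 = 33614/3125
V_6 = 26/25·E_5 + (7/5)²·V_5 = 44582651568/244140625;  E_6 = 235298/15625
V_7 = 26/25·E_6 + (7/5)²·V_6 = 2280139739332/6103515625;  E_7 = 1647086/78125
V_8 = 26/25·E_7 + (7/5)²·V_7 = 115072490664768/152587890625;  E_8 = 11529602/390625


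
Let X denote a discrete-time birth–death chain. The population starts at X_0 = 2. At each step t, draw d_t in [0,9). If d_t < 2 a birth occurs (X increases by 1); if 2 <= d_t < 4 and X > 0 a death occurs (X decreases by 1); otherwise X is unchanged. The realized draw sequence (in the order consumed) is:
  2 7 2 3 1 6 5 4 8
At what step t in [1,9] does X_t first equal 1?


t=0: X=2, d=2 → death, X_1=1
t=1: X=1, d=7 → hold, X_2=1
t=2: X=1, d=2 → death, X_3=0
t=3: X=0, d=3 → hold, X_4=0
t=4: X=0, d=1 → birth, X_5=1
t=5: X=1, d=6 → hold, X_6=1
t=6: X=1, d=5 → hold, X_7=1
t=7: X=1, d=4 → hold, X_8=1
t=8: X=1, d=8 → hold, X_9=1

1


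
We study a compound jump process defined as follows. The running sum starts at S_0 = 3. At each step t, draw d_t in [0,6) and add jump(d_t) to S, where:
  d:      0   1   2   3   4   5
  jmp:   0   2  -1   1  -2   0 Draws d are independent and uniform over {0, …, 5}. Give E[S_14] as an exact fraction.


3

Outcome values over d=0..5: [0, 2, -1, 1, -2, 0]
Σy = 0, Σy² = 10, M = 6
μ = 0/6 = 0,  σ² = 10/6 − (0)² = 5/3
E[S_14] = 3 + 14·(0) = 3


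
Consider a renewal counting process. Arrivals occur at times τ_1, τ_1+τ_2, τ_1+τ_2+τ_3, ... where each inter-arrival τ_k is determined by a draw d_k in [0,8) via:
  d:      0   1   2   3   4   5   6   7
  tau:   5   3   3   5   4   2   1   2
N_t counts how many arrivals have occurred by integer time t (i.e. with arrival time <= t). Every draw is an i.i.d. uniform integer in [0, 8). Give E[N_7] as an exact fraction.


Inter-arrival values over d=0..7: [5, 3, 3, 5, 4, 2, 1, 2]
Each d has probability 1/8, so the pmf of τ is: f(1) = 1/8, f(2) = 1/4, f(3) = 1/4, f(4) = 1/8, f(5) = 1/4
Renewal equation for m(n) = E[N_n]: condition on τ_1 = k (if k <= n, one arrival plus a fresh copy on the remaining n−k steps): m(n) = F(n) + Σ_{k<=n} f(k)·m(n−k), where F(n) = P(τ <= n) and m(0) = 0
m(1) = F(1) = 1/8
m(2) = F(2) + f(1)·m(1) = 3/8 + 1/8·1/8 = 25/64
m(3) = F(3) + f(1)·m(2) + f(2)·m(1) = 5/8 + 1/8·25/64 + 1/4·1/8 = 361/512
m(4) = F(4) + f(1)·m(3) + f(2)·m(2) + f(3)·m(1) = 3/4 + 1/8·361/512 + 1/4·25/64 + 1/4·1/8 = 3961/4096
m(5) = F(5) + f(1)·m(4) + f(2)·m(3) + f(3)·m(2) + f(4)·m(1) = 1 + 1/8·3961/4096 + 1/4·361/512 + 1/4·25/64 + 1/8·1/8 = 46217/32768
m(6) = F(6) + f(1)·m(5) + f(2)·m(4) + f(3)·m(3) + f(4)·m(2) + f(5)·m(1) = 1 + 1/8·46217/32768 + 1/4·3961/4096 + 1/4·361/512 + 1/8·25/64 + 1/4·1/8 = 438937/262144
m(7) = F(7) + f(1)·m(6) + f(2)·m(5) + f(3)·m(4) + f(4)·m(3) + f(5)·m(2) = 1 + 1/8·438937/262144 + 1/4·46217/32768 + 1/4·3961/4096 + 1/8·361/512 + 1/4·25/64 = 4172201/2097152
E[N_7] = m(7) = 4172201/2097152

4172201/2097152


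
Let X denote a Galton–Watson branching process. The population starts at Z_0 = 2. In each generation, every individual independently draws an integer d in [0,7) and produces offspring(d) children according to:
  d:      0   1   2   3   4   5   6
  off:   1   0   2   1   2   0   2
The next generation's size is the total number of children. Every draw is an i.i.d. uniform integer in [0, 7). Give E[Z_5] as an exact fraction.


65536/16807

Outcome values over d=0..6: [1, 0, 2, 1, 2, 0, 2]
Σy = 8, Σy² = 14, M = 7
μ = 8/7 = 8/7,  σ² = 14/7 − (8/7)² = 34/49
E[Z_0] = 2
E[Z_1] = 8/7·E[Z_0] = 16/7
E[Z_2] = 8/7·E[Z_1] = 128/49
E[Z_3] = 8/7·E[Z_2] = 1024/343
E[Z_4] = 8/7·E[Z_3] = 8192/2401
E[Z_5] = 8/7·E[Z_4] = 65536/16807


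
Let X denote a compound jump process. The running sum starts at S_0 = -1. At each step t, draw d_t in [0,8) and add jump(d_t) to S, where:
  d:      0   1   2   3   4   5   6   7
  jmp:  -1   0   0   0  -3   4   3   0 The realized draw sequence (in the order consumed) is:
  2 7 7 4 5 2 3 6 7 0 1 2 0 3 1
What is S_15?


t=0: S=-1, d=2, jump=0, S_1=-1
t=1: S=-1, d=7, jump=0, S_2=-1
t=2: S=-1, d=7, jump=0, S_3=-1
t=3: S=-1, d=4, jump=-3, S_4=-4
t=4: S=-4, d=5, jump=4, S_5=0
t=5: S=0, d=2, jump=0, S_6=0
t=6: S=0, d=3, jump=0, S_7=0
t=7: S=0, d=6, jump=3, S_8=3
t=8: S=3, d=7, jump=0, S_9=3
t=9: S=3, d=0, jump=-1, S_10=2
t=10: S=2, d=1, jump=0, S_11=2
t=11: S=2, d=2, jump=0, S_12=2
t=12: S=2, d=0, jump=-1, S_13=1
t=13: S=1, d=3, jump=0, S_14=1
t=14: S=1, d=1, jump=0, S_15=1

1


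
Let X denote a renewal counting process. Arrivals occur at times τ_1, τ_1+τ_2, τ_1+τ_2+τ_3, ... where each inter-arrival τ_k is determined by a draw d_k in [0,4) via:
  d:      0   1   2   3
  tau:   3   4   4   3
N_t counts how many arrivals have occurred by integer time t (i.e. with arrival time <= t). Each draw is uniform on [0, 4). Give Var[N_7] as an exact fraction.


3/16

Inter-arrival values over d=0..3: [3, 4, 4, 3]
Each d has probability 1/4, so the pmf of τ is: f(3) = 1/2, f(4) = 1/2
Let p_n(j) = P(N_n = j), with p_0 = [1]. Condition on τ_1: p_n(0) = P(τ > n), and for j >= 1, p_n(j) = Σ_{k<=n} f(k)·p_{n−k}(j−1)
p_1 = [1]  (j = 0)
p_2 = [1]  (j = 0)
p_3 = [1/2, 1/2]  (j = 0..1)
p_4 = [0, 1]  (j = 0..1)
p_5 = [0, 1]  (j = 0..1)
p_6 = [0, 3/4, 1/4]  (j = 0..2)
p_7 = [0, 1/4, 3/4]  (j = 0..2)
E[N_7] = Σ j·p_7(j) = 7/4;  E[N_7²] = Σ j²·p_7(j) = 13/4
Var[N_7] = 13/4 − (7/4)² = 3/16


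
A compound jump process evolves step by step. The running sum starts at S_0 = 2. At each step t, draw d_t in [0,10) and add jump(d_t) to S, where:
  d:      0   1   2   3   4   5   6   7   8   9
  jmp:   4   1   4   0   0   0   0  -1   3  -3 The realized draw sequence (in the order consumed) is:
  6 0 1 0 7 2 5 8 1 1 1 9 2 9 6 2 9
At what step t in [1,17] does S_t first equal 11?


t=0: S=2, d=6, jump=0, S_1=2
t=1: S=2, d=0, jump=4, S_2=6
t=2: S=6, d=1, jump=1, S_3=7
t=3: S=7, d=0, jump=4, S_4=11
t=4: S=11, d=7, jump=-1, S_5=10
t=5: S=10, d=2, jump=4, S_6=14
t=6: S=14, d=5, jump=0, S_7=14
t=7: S=14, d=8, jump=3, S_8=17
t=8: S=17, d=1, jump=1, S_9=18
t=9: S=18, d=1, jump=1, S_10=19
t=10: S=19, d=1, jump=1, S_11=20
t=11: S=20, d=9, jump=-3, S_12=17
t=12: S=17, d=2, jump=4, S_13=21
t=13: S=21, d=9, jump=-3, S_14=18
t=14: S=18, d=6, jump=0, S_15=18
t=15: S=18, d=2, jump=4, S_16=22
t=16: S=22, d=9, jump=-3, S_17=19

4


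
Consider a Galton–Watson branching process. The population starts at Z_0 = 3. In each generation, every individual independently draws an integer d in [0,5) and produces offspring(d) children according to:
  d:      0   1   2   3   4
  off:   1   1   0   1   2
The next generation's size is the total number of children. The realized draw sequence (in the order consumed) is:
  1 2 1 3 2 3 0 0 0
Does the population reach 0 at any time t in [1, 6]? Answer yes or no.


no

gen 0: Z_0=3, draws=[1, 2, 1], offspring=[1, 0, 1], Z_1=2
gen 1: Z_1=2, draws=[3, 2], offspring=[1, 0], Z_2=1
gen 2: Z_2=1, draws=[3], offspring=[1], Z_3=1
gen 3: Z_3=1, draws=[0], offspring=[1], Z_4=1
gen 4: Z_4=1, draws=[0], offspring=[1], Z_5=1
gen 5: Z_5=1, draws=[0], offspring=[1], Z_6=1


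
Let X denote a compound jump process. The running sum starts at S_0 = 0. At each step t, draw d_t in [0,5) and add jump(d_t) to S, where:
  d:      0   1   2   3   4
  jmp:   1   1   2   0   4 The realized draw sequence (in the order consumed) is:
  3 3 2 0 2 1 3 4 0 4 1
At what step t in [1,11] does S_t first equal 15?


10

t=0: S=0, d=3, jump=0, S_1=0
t=1: S=0, d=3, jump=0, S_2=0
t=2: S=0, d=2, jump=2, S_3=2
t=3: S=2, d=0, jump=1, S_4=3
t=4: S=3, d=2, jump=2, S_5=5
t=5: S=5, d=1, jump=1, S_6=6
t=6: S=6, d=3, jump=0, S_7=6
t=7: S=6, d=4, jump=4, S_8=10
t=8: S=10, d=0, jump=1, S_9=11
t=9: S=11, d=4, jump=4, S_10=15
t=10: S=15, d=1, jump=1, S_11=16


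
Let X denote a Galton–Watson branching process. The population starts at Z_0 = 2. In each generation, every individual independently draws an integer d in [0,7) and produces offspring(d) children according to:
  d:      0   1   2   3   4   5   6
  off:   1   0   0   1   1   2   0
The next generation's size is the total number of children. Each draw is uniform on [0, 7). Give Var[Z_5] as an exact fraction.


205230000/282475249

Outcome values over d=0..6: [1, 0, 0, 1, 1, 2, 0]
Σy = 5, Σy² = 7, M = 7
μ = 5/7 = 5/7,  σ² = 7/7 − (5/7)² = 24/49
V_0 = 0, E_0 = 2
V_1 = 24/49·E_0 + (5/7)²·V_0 = 48/49;  E_1 = 10/7
V_2 = 24/49·E_1 + (5/7)²·V_1 = 2880/2401;  E_2 = 50/49
V_3 = 24/49·E_2 + (5/7)²·V_2 = 130800/117649;  E_3 = 250/343
V_4 = 24/49·E_3 + (5/7)²·V_3 = 5328000/5764801;  E_4 = 1250/2401
V_5 = 24/49·E_4 + (5/7)²·V_4 = 205230000/282475249;  E_5 = 6250/16807


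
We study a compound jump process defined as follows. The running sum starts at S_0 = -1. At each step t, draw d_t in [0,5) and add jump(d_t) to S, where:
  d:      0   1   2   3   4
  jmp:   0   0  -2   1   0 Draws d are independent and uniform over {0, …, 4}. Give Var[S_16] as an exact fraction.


384/25

Outcome values over d=0..4: [0, 0, -2, 1, 0]
Σy = -1, Σy² = 5, M = 5
μ = -1/5 = -1/5,  σ² = 5/5 − (-1/5)² = 24/25
Independent increments: Var[S_16] = 16·σ² = 16·(24/25) = 384/25


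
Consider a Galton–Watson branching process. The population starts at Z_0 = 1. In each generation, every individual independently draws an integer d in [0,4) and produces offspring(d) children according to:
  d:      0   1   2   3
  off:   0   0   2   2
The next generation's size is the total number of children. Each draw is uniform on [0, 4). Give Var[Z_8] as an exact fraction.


Outcome values over d=0..3: [0, 0, 2, 2]
Σy = 4, Σy² = 8, M = 4
μ = 4/4 = 1,  σ² = 8/4 − (1)² = 1
V_0 = 0, E_0 = 1
V_1 = 1·E_0 + (1)²·V_0 = 1;  E_1 = 1
V_2 = 1·E_1 + (1)²·V_1 = 2;  E_2 = 1
V_3 = 1·E_2 + (1)²·V_2 = 3;  E_3 = 1
V_4 = 1·E_3 + (1)²·V_3 = 4;  E_4 = 1
V_5 = 1·E_4 + (1)²·V_4 = 5;  E_5 = 1
V_6 = 1·E_5 + (1)²·V_5 = 6;  E_6 = 1
V_7 = 1·E_6 + (1)²·V_6 = 7;  E_7 = 1
V_8 = 1·E_7 + (1)²·V_7 = 8;  E_8 = 1

8


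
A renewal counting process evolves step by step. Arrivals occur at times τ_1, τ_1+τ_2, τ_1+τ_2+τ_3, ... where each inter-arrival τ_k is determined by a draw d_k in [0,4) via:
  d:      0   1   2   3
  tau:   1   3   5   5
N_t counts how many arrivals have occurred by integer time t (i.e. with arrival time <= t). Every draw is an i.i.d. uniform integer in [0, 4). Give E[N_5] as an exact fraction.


Inter-arrival values over d=0..3: [1, 3, 5, 5]
Each d has probability 1/4, so the pmf of τ is: f(1) = 1/4, f(3) = 1/4, f(5) = 1/2
Renewal equation for m(n) = E[N_n]: condition on τ_1 = k (if k <= n, one arrival plus a fresh copy on the remaining n−k steps): m(n) = F(n) + Σ_{k<=n} f(k)·m(n−k), where F(n) = P(τ <= n) and m(0) = 0
m(1) = F(1) = 1/4
m(2) = F(2) + f(1)·m(1) = 1/4 + 1/4·1/4 = 5/16
m(3) = F(3) + f(1)·m(2) = 1/2 + 1/4·5/16 = 37/64
m(4) = F(4) + f(1)·m(3) + f(3)·m(1) = 1/2 + 1/4·37/64 + 1/4·1/4 = 181/256
m(5) = F(5) + f(1)·m(4) + f(3)·m(2) = 1 + 1/4·181/256 + 1/4·5/16 = 1285/1024
E[N_5] = m(5) = 1285/1024

1285/1024


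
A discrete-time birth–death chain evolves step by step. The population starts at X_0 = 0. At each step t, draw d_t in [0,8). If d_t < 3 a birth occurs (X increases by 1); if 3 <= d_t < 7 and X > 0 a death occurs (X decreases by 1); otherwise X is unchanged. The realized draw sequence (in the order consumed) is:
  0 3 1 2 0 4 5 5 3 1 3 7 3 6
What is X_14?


t=0: X=0, d=0 → birth, X_1=1
t=1: X=1, d=3 → death, X_2=0
t=2: X=0, d=1 → birth, X_3=1
t=3: X=1, d=2 → birth, X_4=2
t=4: X=2, d=0 → birth, X_5=3
t=5: X=3, d=4 → death, X_6=2
t=6: X=2, d=5 → death, X_7=1
t=7: X=1, d=5 → death, X_8=0
t=8: X=0, d=3 → hold, X_9=0
t=9: X=0, d=1 → birth, X_10=1
t=10: X=1, d=3 → death, X_11=0
t=11: X=0, d=7 → hold, X_12=0
t=12: X=0, d=3 → hold, X_13=0
t=13: X=0, d=6 → hold, X_14=0

0


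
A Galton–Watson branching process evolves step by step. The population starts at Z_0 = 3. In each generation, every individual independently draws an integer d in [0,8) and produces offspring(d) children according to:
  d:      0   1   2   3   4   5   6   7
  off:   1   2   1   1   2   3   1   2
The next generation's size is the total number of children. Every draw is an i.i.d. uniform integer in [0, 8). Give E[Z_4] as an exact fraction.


85683/4096

Outcome values over d=0..7: [1, 2, 1, 1, 2, 3, 1, 2]
Σy = 13, Σy² = 25, M = 8
μ = 13/8 = 13/8,  σ² = 25/8 − (13/8)² = 31/64
E[Z_0] = 3
E[Z_1] = 13/8·E[Z_0] = 39/8
E[Z_2] = 13/8·E[Z_1] = 507/64
E[Z_3] = 13/8·E[Z_2] = 6591/512
E[Z_4] = 13/8·E[Z_3] = 85683/4096


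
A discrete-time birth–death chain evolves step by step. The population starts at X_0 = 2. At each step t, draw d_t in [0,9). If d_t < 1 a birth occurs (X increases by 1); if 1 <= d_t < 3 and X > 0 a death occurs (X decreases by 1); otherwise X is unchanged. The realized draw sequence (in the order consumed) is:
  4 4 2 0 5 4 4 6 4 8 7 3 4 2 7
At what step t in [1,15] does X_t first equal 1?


3

t=0: X=2, d=4 → hold, X_1=2
t=1: X=2, d=4 → hold, X_2=2
t=2: X=2, d=2 → death, X_3=1
t=3: X=1, d=0 → birth, X_4=2
t=4: X=2, d=5 → hold, X_5=2
t=5: X=2, d=4 → hold, X_6=2
t=6: X=2, d=4 → hold, X_7=2
t=7: X=2, d=6 → hold, X_8=2
t=8: X=2, d=4 → hold, X_9=2
t=9: X=2, d=8 → hold, X_10=2
t=10: X=2, d=7 → hold, X_11=2
t=11: X=2, d=3 → hold, X_12=2
t=12: X=2, d=4 → hold, X_13=2
t=13: X=2, d=2 → death, X_14=1
t=14: X=1, d=7 → hold, X_15=1


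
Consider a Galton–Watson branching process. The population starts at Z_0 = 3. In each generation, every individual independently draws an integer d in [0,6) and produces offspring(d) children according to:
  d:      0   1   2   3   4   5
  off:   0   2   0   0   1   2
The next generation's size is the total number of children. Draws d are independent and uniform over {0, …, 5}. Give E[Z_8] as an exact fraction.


390625/559872

Outcome values over d=0..5: [0, 2, 0, 0, 1, 2]
Σy = 5, Σy² = 9, M = 6
μ = 5/6 = 5/6,  σ² = 9/6 − (5/6)² = 29/36
E[Z_0] = 3
E[Z_1] = 5/6·E[Z_0] = 5/2
E[Z_2] = 5/6·E[Z_1] = 25/12
E[Z_3] = 5/6·E[Z_2] = 125/72
E[Z_4] = 5/6·E[Z_3] = 625/432
E[Z_5] = 5/6·E[Z_4] = 3125/2592
E[Z_6] = 5/6·E[Z_5] = 15625/15552
E[Z_7] = 5/6·E[Z_6] = 78125/93312
E[Z_8] = 5/6·E[Z_7] = 390625/559872


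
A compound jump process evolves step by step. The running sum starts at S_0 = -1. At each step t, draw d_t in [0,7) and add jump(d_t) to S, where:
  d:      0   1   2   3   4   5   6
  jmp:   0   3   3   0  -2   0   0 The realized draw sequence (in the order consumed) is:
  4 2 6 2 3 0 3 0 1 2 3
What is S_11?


t=0: S=-1, d=4, jump=-2, S_1=-3
t=1: S=-3, d=2, jump=3, S_2=0
t=2: S=0, d=6, jump=0, S_3=0
t=3: S=0, d=2, jump=3, S_4=3
t=4: S=3, d=3, jump=0, S_5=3
t=5: S=3, d=0, jump=0, S_6=3
t=6: S=3, d=3, jump=0, S_7=3
t=7: S=3, d=0, jump=0, S_8=3
t=8: S=3, d=1, jump=3, S_9=6
t=9: S=6, d=2, jump=3, S_10=9
t=10: S=9, d=3, jump=0, S_11=9

9


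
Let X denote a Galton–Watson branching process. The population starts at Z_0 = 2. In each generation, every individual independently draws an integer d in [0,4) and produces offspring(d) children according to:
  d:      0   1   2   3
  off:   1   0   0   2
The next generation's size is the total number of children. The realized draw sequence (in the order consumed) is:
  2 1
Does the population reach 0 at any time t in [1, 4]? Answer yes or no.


gen 0: Z_0=2, draws=[2, 1], offspring=[0, 0], Z_1=0
gen 1: Z_1=0, draws=[], offspring=[], Z_2=0
gen 2: Z_2=0, draws=[], offspring=[], Z_3=0
gen 3: Z_3=0, draws=[], offspring=[], Z_4=0

yes


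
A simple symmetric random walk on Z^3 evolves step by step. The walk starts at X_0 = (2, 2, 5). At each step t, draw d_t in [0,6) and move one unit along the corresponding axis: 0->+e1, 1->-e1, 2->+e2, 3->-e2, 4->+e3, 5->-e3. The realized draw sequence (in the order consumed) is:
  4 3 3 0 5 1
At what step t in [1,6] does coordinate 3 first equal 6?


t=0: X=(2, 2, 5), d=4 → +e3, X_1=(2, 2, 6)
t=1: X=(2, 2, 6), d=3 → -e2, X_2=(2, 1, 6)
t=2: X=(2, 1, 6), d=3 → -e2, X_3=(2, 0, 6)
t=3: X=(2, 0, 6), d=0 → +e1, X_4=(3, 0, 6)
t=4: X=(3, 0, 6), d=5 → -e3, X_5=(3, 0, 5)
t=5: X=(3, 0, 5), d=1 → -e1, X_6=(2, 0, 5)

1


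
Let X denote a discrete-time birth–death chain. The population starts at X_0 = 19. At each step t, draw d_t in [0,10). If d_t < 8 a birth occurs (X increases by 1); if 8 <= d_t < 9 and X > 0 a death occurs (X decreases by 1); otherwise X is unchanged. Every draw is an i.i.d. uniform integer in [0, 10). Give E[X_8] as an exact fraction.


X can drop by at most 1 per step and X_0 = 19 > T = 8, so X_t >= 19 − t >= 11 > 0 for every t <= 8: the floor at 0 (the 'and X > 0' condition) never binds. Hence X_8 = X_0 + Σ_{t<8} Y_t with i.i.d. increments Y_t = y(d_t) ∈ {+1, −1, 0}.
Outcome values over d=0..9: [1, 1, 1, 1, 1, 1, 1, 1, -1, 0]
Σy = 7, Σy² = 9, M = 10
μ = 7/10 = 7/10,  σ² = 9/10 − (7/10)² = 41/100
E[X_8] = 19 + 8·(7/10) = 123/5

123/5


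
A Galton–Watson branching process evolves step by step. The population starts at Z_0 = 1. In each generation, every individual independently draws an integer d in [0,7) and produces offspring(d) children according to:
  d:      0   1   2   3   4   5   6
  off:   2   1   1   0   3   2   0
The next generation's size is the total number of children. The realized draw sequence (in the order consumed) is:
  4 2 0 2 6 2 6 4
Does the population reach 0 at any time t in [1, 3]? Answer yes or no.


no

gen 0: Z_0=1, draws=[4], offspring=[3], Z_1=3
gen 1: Z_1=3, draws=[2, 0, 2], offspring=[1, 2, 1], Z_2=4
gen 2: Z_2=4, draws=[6, 2, 6, 4], offspring=[0, 1, 0, 3], Z_3=4


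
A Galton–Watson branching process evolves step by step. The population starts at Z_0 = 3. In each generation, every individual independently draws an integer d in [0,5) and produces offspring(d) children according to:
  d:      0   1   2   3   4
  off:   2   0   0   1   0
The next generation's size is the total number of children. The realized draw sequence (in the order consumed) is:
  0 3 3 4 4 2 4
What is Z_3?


gen 0: Z_0=3, draws=[0, 3, 3], offspring=[2, 1, 1], Z_1=4
gen 1: Z_1=4, draws=[4, 4, 2, 4], offspring=[0, 0, 0, 0], Z_2=0
gen 2: Z_2=0, draws=[], offspring=[], Z_3=0

0


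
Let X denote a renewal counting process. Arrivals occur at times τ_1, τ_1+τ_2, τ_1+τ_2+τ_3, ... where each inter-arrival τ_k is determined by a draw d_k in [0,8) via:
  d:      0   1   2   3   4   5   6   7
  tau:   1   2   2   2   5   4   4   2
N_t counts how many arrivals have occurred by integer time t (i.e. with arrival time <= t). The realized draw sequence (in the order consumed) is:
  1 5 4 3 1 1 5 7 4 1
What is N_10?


2

draw d_1=1: τ_1=2, arrival time A_1=2
draw d_2=5: τ_2=4, arrival time A_2=6
draw d_3=4: τ_3=5, arrival time A_3=11
draw d_4=3: τ_4=2, arrival time A_4=13
draw d_5=1: τ_5=2, arrival time A_5=15
draw d_6=1: τ_6=2, arrival time A_6=17
draw d_7=5: τ_7=4, arrival time A_7=21
draw d_8=7: τ_8=2, arrival time A_8=23
draw d_9=4: τ_9=5, arrival time A_9=28
draw d_10=1: τ_10=2, arrival time A_10=30
N_t over t=0..10: 0:0 1:0 2:1 3:1 4:1 5:1 6:2 7:2 8:2 9:2 10:2


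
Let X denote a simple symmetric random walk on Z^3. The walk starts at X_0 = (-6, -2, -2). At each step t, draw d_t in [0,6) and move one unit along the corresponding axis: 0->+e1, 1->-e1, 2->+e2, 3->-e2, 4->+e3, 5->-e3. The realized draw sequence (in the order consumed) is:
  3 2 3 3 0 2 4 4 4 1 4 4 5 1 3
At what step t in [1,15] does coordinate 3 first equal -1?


t=0: X=(-6, -2, -2), d=3 → -e2, X_1=(-6, -3, -2)
t=1: X=(-6, -3, -2), d=2 → +e2, X_2=(-6, -2, -2)
t=2: X=(-6, -2, -2), d=3 → -e2, X_3=(-6, -3, -2)
t=3: X=(-6, -3, -2), d=3 → -e2, X_4=(-6, -4, -2)
t=4: X=(-6, -4, -2), d=0 → +e1, X_5=(-5, -4, -2)
t=5: X=(-5, -4, -2), d=2 → +e2, X_6=(-5, -3, -2)
t=6: X=(-5, -3, -2), d=4 → +e3, X_7=(-5, -3, -1)
t=7: X=(-5, -3, -1), d=4 → +e3, X_8=(-5, -3, 0)
t=8: X=(-5, -3, 0), d=4 → +e3, X_9=(-5, -3, 1)
t=9: X=(-5, -3, 1), d=1 → -e1, X_10=(-6, -3, 1)
t=10: X=(-6, -3, 1), d=4 → +e3, X_11=(-6, -3, 2)
t=11: X=(-6, -3, 2), d=4 → +e3, X_12=(-6, -3, 3)
t=12: X=(-6, -3, 3), d=5 → -e3, X_13=(-6, -3, 2)
t=13: X=(-6, -3, 2), d=1 → -e1, X_14=(-7, -3, 2)
t=14: X=(-7, -3, 2), d=3 → -e2, X_15=(-7, -4, 2)

7


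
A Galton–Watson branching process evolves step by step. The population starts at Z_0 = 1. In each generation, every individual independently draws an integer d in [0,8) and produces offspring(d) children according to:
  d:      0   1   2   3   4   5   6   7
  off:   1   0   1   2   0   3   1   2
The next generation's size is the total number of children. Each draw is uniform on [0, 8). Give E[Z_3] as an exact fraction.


125/64

Outcome values over d=0..7: [1, 0, 1, 2, 0, 3, 1, 2]
Σy = 10, Σy² = 20, M = 8
μ = 10/8 = 5/4,  σ² = 20/8 − (5/4)² = 15/16
E[Z_0] = 1
E[Z_1] = 5/4·E[Z_0] = 5/4
E[Z_2] = 5/4·E[Z_1] = 25/16
E[Z_3] = 5/4·E[Z_2] = 125/64
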